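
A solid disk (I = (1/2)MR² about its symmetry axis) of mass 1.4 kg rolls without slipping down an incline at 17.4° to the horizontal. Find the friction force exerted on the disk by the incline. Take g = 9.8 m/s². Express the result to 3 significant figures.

For this body I = (1/2)MR², i.e. k = I/(MR²) = 0.5.
Translational: Mg sinθ − f = Ma. Rotational about the CM: fR = Iα = kMRa, so f = kMa.
Combining, a = g sinθ/(1+k) and f = kMa = kMg sinθ/(1+k).
f = 0.5 × 1.4 × 9.8 × sin17.4° / 1.5 ≈ 1.37 N.

f ≈ 1.37 N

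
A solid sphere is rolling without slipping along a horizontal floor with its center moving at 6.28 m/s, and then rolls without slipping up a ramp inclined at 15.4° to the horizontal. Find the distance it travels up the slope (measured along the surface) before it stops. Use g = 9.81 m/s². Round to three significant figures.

d ≈ 10.6 m

For this body I = (2/5)MR², i.e. k = I/(MR²) = 0.4.
Pure rolling means v = ωR; then KE = ½Mv² + ½I(v/R)² = ½(1+k)Mv² = (7/10)Mv².
Setting this equal to Mgh gives the vertical rise h = (1+k)v₀²/(2g) = 1.4×6.28²/(2×9.81) = 2.814 m.
The distance along the slope is d = h/sinθ = 2.814/sin15.4° ≈ 10.6 m.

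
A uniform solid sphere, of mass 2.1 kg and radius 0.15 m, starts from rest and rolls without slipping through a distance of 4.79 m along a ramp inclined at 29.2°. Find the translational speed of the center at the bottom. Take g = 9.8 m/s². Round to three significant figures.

v ≈ 5.72 m/s

The moment of inertia is (2/5)MR², giving k ≡ I/(MR²) = 0.4.
Rolling without slipping gives ω = v/R, so the total kinetic energy is ½Mv² + ½Iω² = ½(1+k)Mv² = (7/10)Mv².
The vertical drop is h = L sinθ = 4.79 × sin29.2° = 2.337 m.
Energy conservation: Mgh = (7/10)Mv², so v = √(2gh/(1+k)) = √(2 × 9.8 × 2.337 / 1.4) ≈ 5.72 m/s.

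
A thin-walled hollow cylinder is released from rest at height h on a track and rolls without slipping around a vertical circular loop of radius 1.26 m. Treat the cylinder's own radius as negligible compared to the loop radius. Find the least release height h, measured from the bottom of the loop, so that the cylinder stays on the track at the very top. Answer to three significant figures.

h_min ≈ 3.78 m

For this body I = MR², i.e. k = I/(MR²) = 1.
At the top of the loop, the minimum-contact condition is Mg = Mv_top²/r, so v_top² = gr.
With ω = v/R, the kinetic energy at speed v is ½(1+k)Mv² = Mv².
Energy conservation from release (height h) to the top (height 2r): Mgh = Mg(2r) + M·gr.
Thus h_min = 2r + (1+k)r/2 = r(2 + 2/2) = 1.26 × 3 ≈ 3.78 m.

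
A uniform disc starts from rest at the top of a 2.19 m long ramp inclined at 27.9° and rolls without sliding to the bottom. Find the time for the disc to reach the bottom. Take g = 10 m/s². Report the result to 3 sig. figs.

t ≈ 1.18 s

Here I = (1/2)MR², so the shape factor k = I/(MR²) = 0.5.
Along the incline Mg sinθ − f = Ma, and torque about the center fR = Iα = kMR²(a/R) gives f = kMa.
Hence a = g sinθ/(1+k) = 10×sin27.9°/1.5 = 3.12 m/s².
With constant a from rest, t = √(2L/a) = √(2·2.19/3.12) ≈ 1.18 s.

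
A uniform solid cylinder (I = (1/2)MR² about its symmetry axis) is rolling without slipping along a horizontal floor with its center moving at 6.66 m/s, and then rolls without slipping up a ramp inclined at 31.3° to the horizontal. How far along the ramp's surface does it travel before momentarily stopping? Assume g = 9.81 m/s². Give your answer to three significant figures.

d ≈ 6.53 m

With I = (1/2)MR², the ratio k = I/(MR²) is 0.5.
Rolling without slipping gives ω = v/R, so the total kinetic energy is ½Mv² + ½Iω² = ½(1+k)Mv² = (3/4)Mv².
Setting this equal to Mgh gives the vertical rise h = (1+k)v₀²/(2g) = 1.5×6.66²/(2×9.81) = 3.391 m.
Along the incline, d = h/sinθ = 3.391/sin31.3° ≈ 6.53 m.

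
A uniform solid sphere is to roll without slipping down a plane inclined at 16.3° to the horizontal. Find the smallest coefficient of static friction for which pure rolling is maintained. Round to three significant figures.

For this body I = (2/5)MR², i.e. k = I/(MR²) = 0.4.
Newton's second law down the slope: Mg sinθ − f = Ma. The torque equation fR = Iα (with α = a/R) gives f = kMa.
These give a = g sinθ/(1+k) and the required friction f = kMg sinθ/(1+k).
With N = Mg cosθ, the no-slip condition f ≤ μN gives μ_min = f/N = k tanθ/(1+k).
μ_min = 0.4 × tan16.3° / 1.4 ≈ 0.0835.

μ_min ≈ 0.0835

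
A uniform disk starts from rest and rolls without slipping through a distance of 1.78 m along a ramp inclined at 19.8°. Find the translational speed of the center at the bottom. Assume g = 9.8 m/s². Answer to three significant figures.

v ≈ 2.81 m/s

Here I = (1/2)MR², so the shape factor k = I/(MR²) = 0.5.
The rolling condition ω = v/R makes the rotational term ½I(v/R)² = ½kMv², so KE_total = ½(1+k)Mv² = (3/4)Mv².
The vertical drop is h = L sinθ = 1.78 × sin19.8° = 0.603 m.
Energy conservation: Mgh = (3/4)Mv², so v = √(2gh/(1+k)) = √(2 × 9.8 × 0.603 / 1.5) ≈ 2.81 m/s.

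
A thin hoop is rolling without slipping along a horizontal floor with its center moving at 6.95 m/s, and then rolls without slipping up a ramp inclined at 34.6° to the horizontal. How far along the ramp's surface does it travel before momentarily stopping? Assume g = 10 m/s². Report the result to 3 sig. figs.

The moment of inertia is MR², giving k ≡ I/(MR²) = 1.
The rolling condition ω = v/R makes the rotational term ½I(v/R)² = ½kMv², so KE_total = ½(1+k)Mv² = Mv².
Setting this equal to Mgh gives the vertical rise h = (1+k)v₀²/(2g) = 2×6.95²/(2×10) = 4.83 m.
Along the incline, d = h/sinθ = 4.83/sin34.6° ≈ 8.51 m.

d ≈ 8.51 m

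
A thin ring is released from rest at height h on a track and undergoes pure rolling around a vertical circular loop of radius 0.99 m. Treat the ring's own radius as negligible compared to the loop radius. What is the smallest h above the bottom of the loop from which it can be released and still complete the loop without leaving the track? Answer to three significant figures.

h_min ≈ 2.97 m

The moment of inertia is MR², giving k ≡ I/(MR²) = 1.
At the top, contact is just lost when gravity alone supplies the centripetal force: Mg = Mv_top²/r, i.e. v_top² = gr.
With ω = v/R, the kinetic energy at speed v is ½(1+k)Mv² = Mv².
Energy conservation from release (height h) to the top (height 2r): Mgh = Mg(2r) + M·gr.
Thus h_min = 2r + (1+k)r/2 = r(2 + 2/2) = 0.99 × 3 ≈ 2.97 m.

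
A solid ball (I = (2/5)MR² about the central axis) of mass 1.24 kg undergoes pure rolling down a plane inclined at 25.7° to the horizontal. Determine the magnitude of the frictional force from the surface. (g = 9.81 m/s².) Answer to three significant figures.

Here I = (2/5)MR², so the shape factor k = I/(MR²) = 0.4.
Newton's second law down the slope: Mg sinθ − f = Ma. The torque equation fR = Iα (with α = a/R) gives f = kMa.
Combining, a = g sinθ/(1+k) and f = kMa = kMg sinθ/(1+k).
f = 0.4 × 1.24 × 9.81 × sin25.7° / 1.4 ≈ 1.51 N.

f ≈ 1.51 N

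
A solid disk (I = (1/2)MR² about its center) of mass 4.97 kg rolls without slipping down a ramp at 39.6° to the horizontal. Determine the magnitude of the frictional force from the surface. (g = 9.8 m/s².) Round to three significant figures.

f ≈ 10.3 N

With I = (1/2)MR², the ratio k = I/(MR²) is 0.5.
Translational: Mg sinθ − f = Ma. Rotational about the CM: fR = Iα = kMRa, so f = kMa.
Combining, a = g sinθ/(1+k) and f = kMa = kMg sinθ/(1+k).
f = 0.5 × 4.97 × 9.8 × sin39.6° / 1.5 ≈ 10.3 N.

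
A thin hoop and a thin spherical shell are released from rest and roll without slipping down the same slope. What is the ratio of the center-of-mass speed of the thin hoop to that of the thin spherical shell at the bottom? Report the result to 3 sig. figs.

v_ratio ≈ 0.913

Each satisfies Mgh = ½(1+k)Mv² with k = I/(MR²), so v ∝ 1/√(1+k).
For the thin hoop k = 1; for the thin spherical shell k = 2/3.
v₁/v₂ = √((1+k₂)/(1+k₁)) = √(1.667/2) ≈ 0.913.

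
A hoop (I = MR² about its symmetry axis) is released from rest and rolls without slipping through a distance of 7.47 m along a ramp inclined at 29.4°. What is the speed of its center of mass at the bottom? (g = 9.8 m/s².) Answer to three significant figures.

v ≈ 5.99 m/s

For this body I = MR², i.e. k = I/(MR²) = 1.
Since it rolls without slipping, ω = v/R and KE = ½Mv² + ½Iω² = ½(1+k)Mv² = Mv².
The vertical drop is h = L sinθ = 7.47 × sin29.4° = 3.667 m.
Setting Mgh = Mv² gives v = √(2gh/(1+k)) = √(2·9.8·3.667/2) ≈ 5.99 m/s.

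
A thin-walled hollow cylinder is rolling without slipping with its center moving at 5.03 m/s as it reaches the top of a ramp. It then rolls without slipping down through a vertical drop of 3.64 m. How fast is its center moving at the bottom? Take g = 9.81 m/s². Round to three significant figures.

The moment of inertia is MR², giving k ≡ I/(MR²) = 1.
Pure rolling means v = ωR; then KE = ½Mv² + ½I(v/R)² = ½(1+k)Mv² = Mv².
Energy conservation: Mv₀² + Mgh = Mv², so v² = v₀² + 2gh/(1+k).
v = √(5.03² + 2×9.81×3.64/2) = √61.01 ≈ 7.81 m/s.

v ≈ 7.81 m/s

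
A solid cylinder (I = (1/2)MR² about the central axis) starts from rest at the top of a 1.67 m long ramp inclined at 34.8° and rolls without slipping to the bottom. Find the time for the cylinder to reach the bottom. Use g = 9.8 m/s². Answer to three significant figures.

t ≈ 0.946 s

For this body I = (1/2)MR², i.e. k = I/(MR²) = 0.5.
Along the incline Mg sinθ − f = Ma, and torque about the center fR = Iα = kMR²(a/R) gives f = kMa.
Hence a = g sinθ/(1+k) = 9.8×sin34.8°/1.5 = 3.729 m/s².
With constant a from rest, t = √(2L/a) = √(2·1.67/3.729) ≈ 0.946 s.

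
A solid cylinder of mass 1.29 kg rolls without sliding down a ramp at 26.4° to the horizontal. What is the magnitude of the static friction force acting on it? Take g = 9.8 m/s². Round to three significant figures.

For this body I = (1/2)MR², i.e. k = I/(MR²) = 0.5.
Along the incline Mg sinθ − f = Ma, and torque about the center fR = Iα = kMR²(a/R) gives f = kMa.
Combining, a = g sinθ/(1+k) and f = kMa = kMg sinθ/(1+k).
f = 0.5 × 1.29 × 9.8 × sin26.4° / 1.5 ≈ 1.87 N.

f ≈ 1.87 N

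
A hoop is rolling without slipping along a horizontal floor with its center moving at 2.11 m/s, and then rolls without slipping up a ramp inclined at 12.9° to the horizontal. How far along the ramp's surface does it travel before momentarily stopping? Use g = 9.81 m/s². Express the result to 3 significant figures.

d ≈ 2.03 m

Here I = MR², so the shape factor k = I/(MR²) = 1.
The rolling condition ω = v/R makes the rotational term ½I(v/R)² = ½kMv², so KE_total = ½(1+k)Mv² = Mv².
Setting this equal to Mgh gives the vertical rise h = (1+k)v₀²/(2g) = 2×2.11²/(2×9.81) = 0.4538 m.
The distance along the slope is d = h/sinθ = 0.4538/sin12.9° ≈ 2.03 m.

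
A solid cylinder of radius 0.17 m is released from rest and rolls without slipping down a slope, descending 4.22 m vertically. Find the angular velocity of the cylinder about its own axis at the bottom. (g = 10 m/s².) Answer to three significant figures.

Here I = (1/2)MR², so the shape factor k = I/(MR²) = 0.5.
Rolling without slipping gives ω = v/R, so the total kinetic energy is ½Mv² + ½Iω² = ½(1+k)Mv² = (3/4)Mv².
Energy conservation Mgh = ½(1+k)Mv² gives v = √(2gh/(1+k)) = √(2 × 10 × 4.22 / 1.5) = 7.501 m/s.
Then ω = v/R = 7.501 / 0.17 ≈ 44.1 rad/s.

ω ≈ 44.1 rad/s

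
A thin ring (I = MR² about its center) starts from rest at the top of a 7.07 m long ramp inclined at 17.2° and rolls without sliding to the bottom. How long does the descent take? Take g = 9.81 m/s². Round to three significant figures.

t ≈ 3.12 s

For this body I = MR², i.e. k = I/(MR²) = 1.
Translational: Mg sinθ − f = Ma. Rotational about the CM: fR = Iα = kMRa, so f = kMa.
Hence a = g sinθ/(1+k) = 9.81×sin17.2°/2 = 1.45 m/s².
With constant a from rest, t = √(2L/a) = √(2·7.07/1.45) ≈ 3.12 s.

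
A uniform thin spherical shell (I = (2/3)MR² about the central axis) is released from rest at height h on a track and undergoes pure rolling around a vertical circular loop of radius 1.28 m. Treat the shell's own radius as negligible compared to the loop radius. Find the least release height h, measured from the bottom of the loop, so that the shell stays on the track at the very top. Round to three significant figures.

h_min ≈ 3.63 m

For this body I = (2/3)MR², i.e. k = I/(MR²) = 2/3.
At the top of the loop, the minimum-contact condition is Mg = Mv_top²/r, so v_top² = gr.
With ω = v/R, the kinetic energy at speed v is ½(1+k)Mv² = (5/6)Mv².
Energy conservation from release (height h) to the top (height 2r): Mgh = Mg(2r) + (5/6)M·gr.
Thus h_min = 2r + (1+k)r/2 = r(2 + 1.667/2) = 1.28 × 2.833 ≈ 3.63 m.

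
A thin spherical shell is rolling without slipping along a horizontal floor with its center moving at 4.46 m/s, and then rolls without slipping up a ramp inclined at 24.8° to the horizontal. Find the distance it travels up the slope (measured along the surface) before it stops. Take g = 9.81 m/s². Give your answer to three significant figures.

For this body I = (2/3)MR², i.e. k = I/(MR²) = 2/3.
Pure rolling means v = ωR; then KE = ½Mv² + ½I(v/R)² = ½(1+k)Mv² = (5/6)Mv².
Setting this equal to Mgh gives the vertical rise h = (1+k)v₀²/(2g) = 1.667×4.46²/(2×9.81) = 1.69 m.
The distance along the slope is d = h/sinθ = 1.69/sin24.8° ≈ 4.03 m.

d ≈ 4.03 m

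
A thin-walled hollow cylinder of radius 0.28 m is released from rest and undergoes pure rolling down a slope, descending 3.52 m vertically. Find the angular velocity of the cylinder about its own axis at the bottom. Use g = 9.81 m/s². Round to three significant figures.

The moment of inertia is MR², giving k ≡ I/(MR²) = 1.
Rolling without slipping gives ω = v/R, so the total kinetic energy is ½Mv² + ½Iω² = ½(1+k)Mv² = Mv².
Energy conservation Mgh = ½(1+k)Mv² gives v = √(2gh/(1+k)) = √(2 × 9.81 × 3.52 / 2) = 5.876 m/s.
Then ω = v/R = 5.876 / 0.28 ≈ 21.0 rad/s.

ω ≈ 21.0 rad/s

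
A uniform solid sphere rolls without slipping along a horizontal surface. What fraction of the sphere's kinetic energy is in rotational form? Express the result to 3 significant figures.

Here I = (2/5)MR², so the shape factor k = I/(MR²) = 0.4.
Since ω = v/R, the translational part is ½Mv² and the rotational part is ½I(v/R)² = ½kMv²; the total is ½(1+k)Mv².
The rotational fraction is therefore k/(1+k) = 0.4/1.4 ≈ 0.286.

fraction ≈ 0.286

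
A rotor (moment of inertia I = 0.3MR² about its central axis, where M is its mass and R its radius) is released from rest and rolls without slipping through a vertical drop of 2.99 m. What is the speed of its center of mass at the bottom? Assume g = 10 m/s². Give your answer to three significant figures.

For this body I = 0.3MR², i.e. k = I/(MR²) = 0.3.
Since it rolls without slipping, ω = v/R and KE = ½Mv² + ½Iω² = ½(1+k)Mv² = (13/20)Mv².
Energy conservation: Mgh = (13/20)Mv², so v = √(2gh/(1+k)) = √(2 × 10 × 2.99 / 1.3) ≈ 6.78 m/s.

v ≈ 6.78 m/s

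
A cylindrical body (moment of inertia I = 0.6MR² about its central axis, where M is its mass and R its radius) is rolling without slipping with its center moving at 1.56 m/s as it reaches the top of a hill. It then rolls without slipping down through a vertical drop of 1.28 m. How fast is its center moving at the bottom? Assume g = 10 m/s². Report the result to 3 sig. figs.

For this body I = 0.6MR², i.e. k = I/(MR²) = 0.6.
Rolling without slipping gives ω = v/R, so the total kinetic energy is ½Mv² + ½Iω² = ½(1+k)Mv² = (4/5)Mv².
Energy conservation: (4/5)Mv₀² + Mgh = (4/5)Mv², so v² = v₀² + 2gh/(1+k).
v = √(1.56² + 2×10×1.28/1.6) = √18.43 ≈ 4.29 m/s.

v ≈ 4.29 m/s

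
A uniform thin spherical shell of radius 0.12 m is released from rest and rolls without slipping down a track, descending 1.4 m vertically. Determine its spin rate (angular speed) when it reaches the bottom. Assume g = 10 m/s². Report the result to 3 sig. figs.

ω ≈ 34.2 rad/s

With I = (2/3)MR², the ratio k = I/(MR²) is 2/3.
Since it rolls without slipping, ω = v/R and KE = ½Mv² + ½Iω² = ½(1+k)Mv² = (5/6)Mv².
Energy conservation Mgh = ½(1+k)Mv² gives v = √(2gh/(1+k)) = √(2 × 10 × 1.4 / 1.667) = 4.099 m/s.
The angular speed follows from ω = v/R = 4.099/0.12 ≈ 34.2 rad/s.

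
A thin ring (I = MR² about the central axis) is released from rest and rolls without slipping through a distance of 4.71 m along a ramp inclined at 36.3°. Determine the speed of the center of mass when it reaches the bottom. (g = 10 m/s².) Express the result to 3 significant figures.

The moment of inertia is MR², giving k ≡ I/(MR²) = 1.
Rolling without slipping gives ω = v/R, so the total kinetic energy is ½Mv² + ½Iω² = ½(1+k)Mv² = Mv².
The vertical drop is h = L sinθ = 4.71 × sin36.3° = 2.788 m.
Setting Mgh = Mv² gives v = √(2gh/(1+k)) = √(2·10·2.788/2) ≈ 5.28 m/s.

v ≈ 5.28 m/s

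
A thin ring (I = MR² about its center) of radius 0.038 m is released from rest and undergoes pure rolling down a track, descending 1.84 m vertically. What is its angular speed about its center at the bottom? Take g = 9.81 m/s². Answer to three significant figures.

For this body I = MR², i.e. k = I/(MR²) = 1.
Pure rolling means v = ωR; then KE = ½Mv² + ½I(v/R)² = ½(1+k)Mv² = Mv².
Energy conservation Mgh = ½(1+k)Mv² gives v = √(2gh/(1+k)) = √(2 × 9.81 × 1.84 / 2) = 4.249 m/s.
The angular speed follows from ω = v/R = 4.249/0.038 ≈ 112 rad/s.

ω ≈ 112 rad/s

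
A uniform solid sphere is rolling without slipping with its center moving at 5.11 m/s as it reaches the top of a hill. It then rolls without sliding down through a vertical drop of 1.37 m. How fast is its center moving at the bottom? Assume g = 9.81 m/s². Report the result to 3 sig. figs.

v ≈ 6.73 m/s

Here I = (2/5)MR², so the shape factor k = I/(MR²) = 0.4.
Pure rolling means v = ωR; then KE = ½Mv² + ½I(v/R)² = ½(1+k)Mv² = (7/10)Mv².
Energy conservation: (7/10)Mv₀² + Mgh = (7/10)Mv², so v² = v₀² + 2gh/(1+k).
v = √(5.11² + 2×9.81×1.37/1.4) = √45.31 ≈ 6.73 m/s.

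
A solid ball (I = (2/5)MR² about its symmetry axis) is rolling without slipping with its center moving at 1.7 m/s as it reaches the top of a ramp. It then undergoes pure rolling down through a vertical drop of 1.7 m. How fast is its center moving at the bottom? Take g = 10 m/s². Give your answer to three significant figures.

With I = (2/5)MR², the ratio k = I/(MR²) is 0.4.
Since it rolls without slipping, ω = v/R and KE = ½Mv² + ½Iω² = ½(1+k)Mv² = (7/10)Mv².
Energy conservation: (7/10)Mv₀² + Mgh = (7/10)Mv², so v² = v₀² + 2gh/(1+k).
v = √(1.7² + 2×10×1.7/1.4) = √27.18 ≈ 5.21 m/s.

v ≈ 5.21 m/s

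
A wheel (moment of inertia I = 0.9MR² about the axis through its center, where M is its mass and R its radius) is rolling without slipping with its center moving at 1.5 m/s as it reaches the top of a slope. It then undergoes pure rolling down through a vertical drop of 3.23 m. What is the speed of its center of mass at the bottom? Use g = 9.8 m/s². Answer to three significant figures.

For this body I = 0.9MR², i.e. k = I/(MR²) = 0.9.
Since it rolls without slipping, ω = v/R and KE = ½Mv² + ½Iω² = ½(1+k)Mv² = (19/20)Mv².
Energy conservation: (19/20)Mv₀² + Mgh = (19/20)Mv², so v² = v₀² + 2gh/(1+k).
v = √(1.5² + 2×9.8×3.23/1.9) = √35.57 ≈ 5.96 m/s.

v ≈ 5.96 m/s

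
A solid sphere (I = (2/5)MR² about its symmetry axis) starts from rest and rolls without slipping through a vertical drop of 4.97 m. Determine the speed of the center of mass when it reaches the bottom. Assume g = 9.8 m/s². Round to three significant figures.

For this body I = (2/5)MR², i.e. k = I/(MR²) = 0.4.
The rolling condition ω = v/R makes the rotational term ½I(v/R)² = ½kMv², so KE_total = ½(1+k)Mv² = (7/10)Mv².
Setting Mgh = (7/10)Mv² gives v = √(2gh/(1+k)) = √(2·9.8·4.97/1.4) ≈ 8.34 m/s.

v ≈ 8.34 m/s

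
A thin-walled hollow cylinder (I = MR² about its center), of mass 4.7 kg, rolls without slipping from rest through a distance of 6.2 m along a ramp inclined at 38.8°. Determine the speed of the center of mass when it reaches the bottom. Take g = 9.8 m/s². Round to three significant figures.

v ≈ 6.17 m/s

The moment of inertia is MR², giving k ≡ I/(MR²) = 1.
Pure rolling means v = ωR; then KE = ½Mv² + ½I(v/R)² = ½(1+k)Mv² = Mv².
The vertical drop is h = L sinθ = 6.2 × sin38.8° = 3.885 m.
Energy conservation: Mgh = Mv², so v = √(2gh/(1+k)) = √(2 × 9.8 × 3.885 / 2) ≈ 6.17 m/s.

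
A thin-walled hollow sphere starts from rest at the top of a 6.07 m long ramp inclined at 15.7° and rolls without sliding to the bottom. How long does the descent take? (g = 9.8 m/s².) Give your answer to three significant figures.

t ≈ 2.76 s

The moment of inertia is (2/3)MR², giving k ≡ I/(MR²) = 2/3.
Translational: Mg sinθ − f = Ma. Rotational about the CM: fR = Iα = kMRa, so f = kMa.
Hence a = g sinθ/(1+k) = 9.8×sin15.7°/1.667 = 1.591 m/s².
Starting from rest, L = ½at², so t = √(2L/a) = √(2×6.07/1.591) ≈ 2.76 s.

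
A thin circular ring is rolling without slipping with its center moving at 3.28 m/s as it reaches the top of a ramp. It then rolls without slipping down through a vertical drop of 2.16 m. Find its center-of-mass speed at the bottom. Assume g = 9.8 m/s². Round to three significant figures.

With I = MR², the ratio k = I/(MR²) is 1.
The rolling condition ω = v/R makes the rotational term ½I(v/R)² = ½kMv², so KE_total = ½(1+k)Mv² = Mv².
Conserving energy between top and bottom: Mv² = Mv₀² + Mgh, hence v² = v₀² + 2gh/(1+k).
v = √(3.28² + 2×9.8×2.16/2) = √31.93 ≈ 5.65 m/s.

v ≈ 5.65 m/s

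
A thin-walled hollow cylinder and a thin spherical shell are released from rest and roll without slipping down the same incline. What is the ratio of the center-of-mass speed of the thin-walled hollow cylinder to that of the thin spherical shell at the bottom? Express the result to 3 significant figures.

v_ratio ≈ 0.913

Each satisfies Mgh = ½(1+k)Mv² with k = I/(MR²), so v ∝ 1/√(1+k).
For the thin-walled hollow cylinder k = 1; for the thin spherical shell k = 2/3.
v₁/v₂ = √((1+k₂)/(1+k₁)) = √(1.667/2) ≈ 0.913.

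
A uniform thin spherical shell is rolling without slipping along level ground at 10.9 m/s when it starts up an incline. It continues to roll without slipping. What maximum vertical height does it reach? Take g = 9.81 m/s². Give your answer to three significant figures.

h ≈ 10.1 m

For this body I = (2/3)MR², i.e. k = I/(MR²) = 2/3.
Rolling without slipping gives ω = v/R, so the total kinetic energy is ½Mv² + ½Iω² = ½(1+k)Mv² = (5/6)Mv².
At the top the kinetic energy is zero, so (5/6)Mv₀² = Mgh.
Thus h = (1+k)v₀²/(2g) = 1.667 × 10.9² / (2 × 9.81) ≈ 10.1 m.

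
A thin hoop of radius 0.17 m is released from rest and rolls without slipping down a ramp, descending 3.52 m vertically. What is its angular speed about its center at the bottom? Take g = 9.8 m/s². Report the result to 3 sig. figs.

With I = MR², the ratio k = I/(MR²) is 1.
The rolling condition ω = v/R makes the rotational term ½I(v/R)² = ½kMv², so KE_total = ½(1+k)Mv² = Mv².
Energy conservation Mgh = ½(1+k)Mv² gives v = √(2gh/(1+k)) = √(2 × 9.8 × 3.52 / 2) = 5.873 m/s.
Then ω = v/R = 5.873 / 0.17 ≈ 34.5 rad/s.

ω ≈ 34.5 rad/s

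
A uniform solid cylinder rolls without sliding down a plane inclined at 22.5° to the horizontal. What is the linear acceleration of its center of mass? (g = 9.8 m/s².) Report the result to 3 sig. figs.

a ≈ 2.50 m/s²

With I = (1/2)MR², the ratio k = I/(MR²) is 0.5.
Newton's second law down the slope: Mg sinθ − f = Ma. The torque equation fR = Iα (with α = a/R) gives f = kMa.
Eliminating f: Mg sinθ = (1+k)Ma, so a = g sinθ/(1+k) = 9.8 × sin22.5° / 1.5 ≈ 2.50 m/s².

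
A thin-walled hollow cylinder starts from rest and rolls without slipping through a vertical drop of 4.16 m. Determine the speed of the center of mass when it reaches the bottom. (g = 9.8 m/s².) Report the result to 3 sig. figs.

v ≈ 6.38 m/s

With I = MR², the ratio k = I/(MR²) is 1.
Since it rolls without slipping, ω = v/R and KE = ½Mv² + ½Iω² = ½(1+k)Mv² = Mv².
Energy conservation: Mgh = Mv², so v = √(2gh/(1+k)) = √(2 × 9.8 × 4.16 / 2) ≈ 6.38 m/s.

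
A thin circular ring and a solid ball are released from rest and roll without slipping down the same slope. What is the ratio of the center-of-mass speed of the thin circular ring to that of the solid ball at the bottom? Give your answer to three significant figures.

Each satisfies Mgh = ½(1+k)Mv² with k = I/(MR²), so v ∝ 1/√(1+k).
For the thin circular ring k = 1; for the solid ball k = 0.4.
v₁/v₂ = √((1+k₂)/(1+k₁)) = √(1.4/2) ≈ 0.837.

v_ratio ≈ 0.837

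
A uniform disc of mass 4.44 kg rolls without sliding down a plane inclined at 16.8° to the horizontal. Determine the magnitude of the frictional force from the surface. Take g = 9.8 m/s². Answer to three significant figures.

f ≈ 4.19 N

With I = (1/2)MR², the ratio k = I/(MR²) is 0.5.
Along the incline Mg sinθ − f = Ma, and torque about the center fR = Iα = kMR²(a/R) gives f = kMa.
Combining, a = g sinθ/(1+k) and f = kMa = kMg sinθ/(1+k).
f = 0.5 × 4.44 × 9.8 × sin16.8° / 1.5 ≈ 4.19 N.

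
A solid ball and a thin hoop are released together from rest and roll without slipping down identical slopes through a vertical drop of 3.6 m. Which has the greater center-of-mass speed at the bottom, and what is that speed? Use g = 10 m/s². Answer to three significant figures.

For rolling without slipping, Mgh = ½(1+k)Mv² where k = I/(MR²), so v = √(2gh/(1+k)).
Solid ball: k = 0.4, giving v = √(2×10×3.6/1.4) = 7.171 m/s.
Thin hoop: k = 1, giving v = √(2×10×3.6/2) = 6 m/s.
The smaller k wins: the solid ball, at ≈ 7.17 m/s.

the solid ball, at v ≈ 7.17 m/s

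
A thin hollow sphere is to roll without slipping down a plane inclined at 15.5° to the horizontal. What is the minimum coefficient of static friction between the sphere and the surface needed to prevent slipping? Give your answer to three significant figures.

The moment of inertia is (2/3)MR², giving k ≡ I/(MR²) = 2/3.
Along the incline Mg sinθ − f = Ma, and torque about the center fR = Iα = kMR²(a/R) gives f = kMa.
These give a = g sinθ/(1+k) and the required friction f = kMg sinθ/(1+k).
The normal force is N = Mg cosθ, so μ_min = f/N = k tanθ/(1+k).
μ_min = (2/3) × tan15.5° / 1.667 ≈ 0.111.

μ_min ≈ 0.111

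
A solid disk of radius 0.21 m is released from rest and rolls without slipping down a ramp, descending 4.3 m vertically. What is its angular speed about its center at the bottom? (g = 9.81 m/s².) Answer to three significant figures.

ω ≈ 35.7 rad/s

With I = (1/2)MR², the ratio k = I/(MR²) is 0.5.
Since it rolls without slipping, ω = v/R and KE = ½Mv² + ½Iω² = ½(1+k)Mv² = (3/4)Mv².
Energy conservation Mgh = ½(1+k)Mv² gives v = √(2gh/(1+k)) = √(2 × 9.81 × 4.3 / 1.5) = 7.5 m/s.
The angular speed follows from ω = v/R = 7.5/0.21 ≈ 35.7 rad/s.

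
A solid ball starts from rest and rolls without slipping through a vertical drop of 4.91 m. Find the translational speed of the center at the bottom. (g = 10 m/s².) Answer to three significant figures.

v ≈ 8.38 m/s

For this body I = (2/5)MR², i.e. k = I/(MR²) = 0.4.
Pure rolling means v = ωR; then KE = ½Mv² + ½I(v/R)² = ½(1+k)Mv² = (7/10)Mv².
Energy conservation: Mgh = (7/10)Mv², so v = √(2gh/(1+k)) = √(2 × 10 × 4.91 / 1.4) ≈ 8.38 m/s.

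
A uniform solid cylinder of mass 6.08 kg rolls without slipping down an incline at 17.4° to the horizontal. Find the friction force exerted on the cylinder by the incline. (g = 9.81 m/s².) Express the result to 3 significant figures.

For this body I = (1/2)MR², i.e. k = I/(MR²) = 0.5.
Newton's second law down the slope: Mg sinθ − f = Ma. The torque equation fR = Iα (with α = a/R) gives f = kMa.
Combining, a = g sinθ/(1+k) and f = kMa = kMg sinθ/(1+k).
f = 0.5 × 6.08 × 9.81 × sin17.4° / 1.5 ≈ 5.95 N.

f ≈ 5.95 N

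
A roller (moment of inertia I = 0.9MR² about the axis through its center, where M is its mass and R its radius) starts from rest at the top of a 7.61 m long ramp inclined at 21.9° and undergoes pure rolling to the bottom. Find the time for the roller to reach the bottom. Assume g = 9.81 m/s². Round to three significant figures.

t ≈ 2.81 s

For this body I = 0.9MR², i.e. k = I/(MR²) = 0.9.
Translational: Mg sinθ − f = Ma. Rotational about the CM: fR = Iα = kMRa, so f = kMa.
Hence a = g sinθ/(1+k) = 9.81×sin21.9°/1.9 = 1.926 m/s².
With constant a from rest, t = √(2L/a) = √(2·7.61/1.926) ≈ 2.81 s.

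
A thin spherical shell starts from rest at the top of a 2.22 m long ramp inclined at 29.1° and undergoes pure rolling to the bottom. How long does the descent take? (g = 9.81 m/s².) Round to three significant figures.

t ≈ 1.25 s

For this body I = (2/3)MR², i.e. k = I/(MR²) = 2/3.
Translational: Mg sinθ − f = Ma. Rotational about the CM: fR = Iα = kMRa, so f = kMa.
Hence a = g sinθ/(1+k) = 9.81×sin29.1°/1.667 = 2.863 m/s².
With constant a from rest, t = √(2L/a) = √(2·2.22/2.863) ≈ 1.25 s.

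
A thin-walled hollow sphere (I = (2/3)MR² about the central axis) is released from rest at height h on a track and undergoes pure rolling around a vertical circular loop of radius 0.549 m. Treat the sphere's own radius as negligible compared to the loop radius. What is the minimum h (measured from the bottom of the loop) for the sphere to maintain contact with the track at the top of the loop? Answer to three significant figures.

The moment of inertia is (2/3)MR², giving k ≡ I/(MR²) = 2/3.
At the top, contact is just lost when gravity alone supplies the centripetal force: Mg = Mv_top²/r, i.e. v_top² = gr.
With ω = v/R, the kinetic energy at speed v is ½(1+k)Mv² = (5/6)Mv².
Energy conservation from release (height h) to the top (height 2r): Mgh = Mg(2r) + (5/6)M·gr.
Thus h_min = 2r + (1+k)r/2 = r(2 + 1.667/2) = 0.549 × 2.833 ≈ 1.56 m.

h_min ≈ 1.56 m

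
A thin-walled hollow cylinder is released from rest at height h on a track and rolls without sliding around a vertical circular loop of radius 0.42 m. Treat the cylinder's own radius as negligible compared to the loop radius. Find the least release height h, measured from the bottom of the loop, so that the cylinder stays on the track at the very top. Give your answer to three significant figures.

h_min ≈ 1.26 m

Here I = MR², so the shape factor k = I/(MR²) = 1.
At the top, contact is just lost when gravity alone supplies the centripetal force: Mg = Mv_top²/r, i.e. v_top² = gr.
With ω = v/R, the kinetic energy at speed v is ½(1+k)Mv² = Mv².
Energy conservation from release (height h) to the top (height 2r): Mgh = Mg(2r) + M·gr.
Thus h_min = 2r + (1+k)r/2 = r(2 + 2/2) = 0.42 × 3 ≈ 1.26 m.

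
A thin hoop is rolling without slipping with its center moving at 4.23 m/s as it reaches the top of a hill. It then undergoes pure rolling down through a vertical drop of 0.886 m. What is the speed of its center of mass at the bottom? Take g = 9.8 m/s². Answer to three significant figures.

v ≈ 5.16 m/s

With I = MR², the ratio k = I/(MR²) is 1.
Pure rolling means v = ωR; then KE = ½Mv² + ½I(v/R)² = ½(1+k)Mv² = Mv².
Energy conservation: Mv₀² + Mgh = Mv², so v² = v₀² + 2gh/(1+k).
v = √(4.23² + 2×9.8×0.886/2) = √26.58 ≈ 5.16 m/s.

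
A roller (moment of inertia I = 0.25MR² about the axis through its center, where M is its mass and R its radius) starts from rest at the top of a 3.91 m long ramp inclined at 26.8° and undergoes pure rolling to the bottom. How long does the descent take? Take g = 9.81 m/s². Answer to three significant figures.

Here I = 0.25MR², so the shape factor k = I/(MR²) = 0.25.
Along the incline Mg sinθ − f = Ma, and torque about the center fR = Iα = kMR²(a/R) gives f = kMa.
Hence a = g sinθ/(1+k) = 9.81×sin26.8°/1.25 = 3.538 m/s².
Starting from rest, L = ½at², so t = √(2L/a) = √(2×3.91/3.538) ≈ 1.49 s.

t ≈ 1.49 s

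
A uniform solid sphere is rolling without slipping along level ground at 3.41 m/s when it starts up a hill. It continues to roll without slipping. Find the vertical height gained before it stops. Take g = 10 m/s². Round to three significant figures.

The moment of inertia is (2/5)MR², giving k ≡ I/(MR²) = 0.4.
The rolling condition ω = v/R makes the rotational term ½I(v/R)² = ½kMv², so KE_total = ½(1+k)Mv² = (7/10)Mv².
All of this converts to potential energy at the highest point: (7/10)Mv₀² = Mgh.
Thus h = (1+k)v₀²/(2g) = 1.4 × 3.41² / (2 × 10) ≈ 0.814 m.

h ≈ 0.814 m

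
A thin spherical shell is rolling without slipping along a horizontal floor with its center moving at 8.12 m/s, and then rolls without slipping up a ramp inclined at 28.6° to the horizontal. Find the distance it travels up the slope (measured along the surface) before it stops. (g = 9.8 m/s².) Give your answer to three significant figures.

d ≈ 11.7 m

Here I = (2/3)MR², so the shape factor k = I/(MR²) = 2/3.
The rolling condition ω = v/R makes the rotational term ½I(v/R)² = ½kMv², so KE_total = ½(1+k)Mv² = (5/6)Mv².
Setting this equal to Mgh gives the vertical rise h = (1+k)v₀²/(2g) = 1.667×8.12²/(2×9.8) = 5.607 m.
Along the incline, d = h/sinθ = 5.607/sin28.6° ≈ 11.7 m.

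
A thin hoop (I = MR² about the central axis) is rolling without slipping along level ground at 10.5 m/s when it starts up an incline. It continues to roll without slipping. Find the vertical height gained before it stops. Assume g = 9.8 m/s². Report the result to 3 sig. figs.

h ≈ 11.3 m

For this body I = MR², i.e. k = I/(MR²) = 1.
Pure rolling means v = ωR; then KE = ½Mv² + ½I(v/R)² = ½(1+k)Mv² = Mv².
At the top the kinetic energy is zero, so Mv₀² = Mgh.
Thus h = (1+k)v₀²/(2g) = 2 × 10.5² / (2 × 9.8) ≈ 11.3 m.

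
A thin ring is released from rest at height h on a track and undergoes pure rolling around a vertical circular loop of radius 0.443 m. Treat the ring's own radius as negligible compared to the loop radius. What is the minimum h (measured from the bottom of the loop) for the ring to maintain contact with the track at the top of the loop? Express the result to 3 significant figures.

h_min ≈ 1.33 m

For this body I = MR², i.e. k = I/(MR²) = 1.
At the top of the loop, the minimum-contact condition is Mg = Mv_top²/r, so v_top² = gr.
With ω = v/R, the kinetic energy at speed v is ½(1+k)Mv² = Mv².
Energy conservation from release (height h) to the top (height 2r): Mgh = Mg(2r) + M·gr.
Thus h_min = 2r + (1+k)r/2 = r(2 + 2/2) = 0.443 × 3 ≈ 1.33 m.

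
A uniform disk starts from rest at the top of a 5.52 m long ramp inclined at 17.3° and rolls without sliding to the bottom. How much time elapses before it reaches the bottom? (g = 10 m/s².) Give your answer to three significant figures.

Here I = (1/2)MR², so the shape factor k = I/(MR²) = 0.5.
Newton's second law down the slope: Mg sinθ − f = Ma. The torque equation fR = Iα (with α = a/R) gives f = kMa.
Hence a = g sinθ/(1+k) = 10×sin17.3°/1.5 = 1.982 m/s².
Starting from rest, L = ½at², so t = √(2L/a) = √(2×5.52/1.982) ≈ 2.36 s.

t ≈ 2.36 s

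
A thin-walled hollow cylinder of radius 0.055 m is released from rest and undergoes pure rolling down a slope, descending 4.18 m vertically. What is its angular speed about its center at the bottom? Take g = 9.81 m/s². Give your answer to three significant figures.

For this body I = MR², i.e. k = I/(MR²) = 1.
Since it rolls without slipping, ω = v/R and KE = ½Mv² + ½Iω² = ½(1+k)Mv² = Mv².
Energy conservation Mgh = ½(1+k)Mv² gives v = √(2gh/(1+k)) = √(2 × 9.81 × 4.18 / 2) = 6.404 m/s.
Then ω = v/R = 6.404 / 0.055 ≈ 116 rad/s.

ω ≈ 116 rad/s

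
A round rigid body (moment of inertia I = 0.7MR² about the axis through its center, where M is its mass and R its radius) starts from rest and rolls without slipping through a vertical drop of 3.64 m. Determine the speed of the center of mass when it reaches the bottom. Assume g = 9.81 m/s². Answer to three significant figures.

Here I = 0.7MR², so the shape factor k = I/(MR²) = 0.7.
Since it rolls without slipping, ω = v/R and KE = ½Mv² + ½Iω² = ½(1+k)Mv² = (17/20)Mv².
Setting Mgh = (17/20)Mv² gives v = √(2gh/(1+k)) = √(2·9.81·3.64/1.7) ≈ 6.48 m/s.

v ≈ 6.48 m/s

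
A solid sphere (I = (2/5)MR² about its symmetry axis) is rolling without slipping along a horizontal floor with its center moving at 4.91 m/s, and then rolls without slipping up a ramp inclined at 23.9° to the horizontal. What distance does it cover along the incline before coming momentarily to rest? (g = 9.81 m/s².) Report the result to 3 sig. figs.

Here I = (2/5)MR², so the shape factor k = I/(MR²) = 0.4.
The rolling condition ω = v/R makes the rotational term ½I(v/R)² = ½kMv², so KE_total = ½(1+k)Mv² = (7/10)Mv².
Setting this equal to Mgh gives the vertical rise h = (1+k)v₀²/(2g) = 1.4×4.91²/(2×9.81) = 1.72 m.
Along the incline, d = h/sinθ = 1.72/sin23.9° ≈ 4.25 m.

d ≈ 4.25 m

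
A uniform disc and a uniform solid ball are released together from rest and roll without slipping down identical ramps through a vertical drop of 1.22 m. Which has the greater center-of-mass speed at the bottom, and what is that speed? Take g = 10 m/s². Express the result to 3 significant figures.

the uniform solid ball, at v ≈ 4.17 m/s

For rolling without slipping, Mgh = ½(1+k)Mv² where k = I/(MR²), so v = √(2gh/(1+k)).
Uniform disc: k = 0.5, giving v = √(2×10×1.22/1.5) = 4.033 m/s.
Uniform solid ball: k = 0.4, giving v = √(2×10×1.22/1.4) = 4.175 m/s.
The smaller k wins: the uniform solid ball, at ≈ 4.17 m/s.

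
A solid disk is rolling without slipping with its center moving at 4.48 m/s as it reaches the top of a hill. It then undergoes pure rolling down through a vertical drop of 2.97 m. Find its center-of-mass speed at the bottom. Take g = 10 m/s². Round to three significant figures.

v ≈ 7.72 m/s

For this body I = (1/2)MR², i.e. k = I/(MR²) = 0.5.
Pure rolling means v = ωR; then KE = ½Mv² + ½I(v/R)² = ½(1+k)Mv² = (3/4)Mv².
Energy conservation: (3/4)Mv₀² + Mgh = (3/4)Mv², so v² = v₀² + 2gh/(1+k).
v = √(4.48² + 2×10×2.97/1.5) = √59.67 ≈ 7.72 m/s.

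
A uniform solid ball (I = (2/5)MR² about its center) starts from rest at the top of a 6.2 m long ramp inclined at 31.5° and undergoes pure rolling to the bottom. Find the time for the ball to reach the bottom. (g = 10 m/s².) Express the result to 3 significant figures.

t ≈ 1.82 s

The moment of inertia is (2/5)MR², giving k ≡ I/(MR²) = 0.4.
Newton's second law down the slope: Mg sinθ − f = Ma. The torque equation fR = Iα (with α = a/R) gives f = kMa.
Hence a = g sinθ/(1+k) = 10×sin31.5°/1.4 = 3.732 m/s².
With constant a from rest, t = √(2L/a) = √(2·6.2/3.732) ≈ 1.82 s.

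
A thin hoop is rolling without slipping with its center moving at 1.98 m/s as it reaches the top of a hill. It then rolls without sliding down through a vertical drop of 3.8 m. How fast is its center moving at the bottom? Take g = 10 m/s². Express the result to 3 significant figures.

The moment of inertia is MR², giving k ≡ I/(MR²) = 1.
Rolling without slipping gives ω = v/R, so the total kinetic energy is ½Mv² + ½Iω² = ½(1+k)Mv² = Mv².
Energy conservation: Mv₀² + Mgh = Mv², so v² = v₀² + 2gh/(1+k).
v = √(1.98² + 2×10×3.8/2) = √41.92 ≈ 6.47 m/s.

v ≈ 6.47 m/s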